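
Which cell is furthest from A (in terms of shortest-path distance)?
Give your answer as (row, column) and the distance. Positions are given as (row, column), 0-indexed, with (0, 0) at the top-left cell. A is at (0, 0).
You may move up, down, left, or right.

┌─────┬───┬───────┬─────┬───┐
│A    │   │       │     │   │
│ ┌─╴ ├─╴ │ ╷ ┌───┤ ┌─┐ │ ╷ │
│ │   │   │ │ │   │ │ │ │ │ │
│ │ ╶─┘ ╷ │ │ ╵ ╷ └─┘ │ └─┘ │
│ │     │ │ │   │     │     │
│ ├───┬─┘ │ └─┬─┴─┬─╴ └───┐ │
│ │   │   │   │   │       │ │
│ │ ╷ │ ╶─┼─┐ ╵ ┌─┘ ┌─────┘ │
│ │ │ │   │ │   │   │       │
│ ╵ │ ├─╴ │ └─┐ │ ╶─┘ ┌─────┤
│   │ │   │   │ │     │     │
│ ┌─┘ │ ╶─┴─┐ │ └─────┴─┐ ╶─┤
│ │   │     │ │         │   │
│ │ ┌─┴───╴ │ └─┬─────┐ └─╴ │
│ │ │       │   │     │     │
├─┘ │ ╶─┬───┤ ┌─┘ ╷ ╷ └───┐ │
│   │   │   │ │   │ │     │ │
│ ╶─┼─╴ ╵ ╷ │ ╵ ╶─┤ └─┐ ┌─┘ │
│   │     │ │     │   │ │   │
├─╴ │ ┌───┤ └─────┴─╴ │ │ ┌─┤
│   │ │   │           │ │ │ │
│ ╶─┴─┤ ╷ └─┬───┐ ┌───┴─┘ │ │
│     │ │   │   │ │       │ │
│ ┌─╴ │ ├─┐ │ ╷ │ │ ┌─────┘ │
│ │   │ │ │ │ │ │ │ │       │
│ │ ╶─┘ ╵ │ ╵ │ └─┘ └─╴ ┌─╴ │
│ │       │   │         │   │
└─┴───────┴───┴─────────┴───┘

Computing BFS distances from A to all cells:
Furthest cell: (1, 9)
Distance: 98 steps

Path from A to the furthest cell:

┌─────┬───┬───────┬─────┬───┐
│A    │   │↱ ↓    │↓ ← ↰│   │
│ ┌─╴ ├─╴ │ ╷ ┌───┤ ┌─┐ │ ╷ │
│↓│   │   │↑│↓│↱ ↓│B│ │↑│ │ │
│ │ ╶─┘ ╷ │ │ ╵ ╷ └─┘ │ └─┘ │
│↓│     │ │↑│↳ ↑│↳ → ↓│↑ ← ↰│
│ ├───┬─┘ │ └─┬─┴─┬─╴ └───┐ │
│↓│↱ ↓│   │↑ ↰│   │↓ ↲    │↑│
│ │ ╷ │ ╶─┼─┐ ╵ ┌─┘ ┌─────┘ │
│↓│↑│↓│   │ │↑ ↰│↓ ↲│↱ → → ↑│
│ ╵ │ ├─╴ │ └─┐ │ ╶─┘ ┌─────┤
│↳ ↑│↓│   │   │↑│↳ → ↑│     │
│ ┌─┘ │ ╶─┴─┐ │ └─────┴─┐ ╶─┤
│ │↓ ↲│     │ │↑ ← ← ← ↰│   │
│ │ ┌─┴───╴ │ └─┬─────┐ └─╴ │
│ │↓│       │   │     │↑ ← ↰│
├─┘ │ ╶─┬───┤ ┌─┘ ╷ ╷ └───┐ │
│↓ ↲│   │   │ │   │ │     │↑│
│ ╶─┼─╴ ╵ ╷ │ ╵ ╶─┤ └─┐ ┌─┘ │
│↳ ↓│     │ │     │   │ │↱ ↑│
├─╴ │ ┌───┤ └─────┴─╴ │ │ ┌─┤
│↓ ↲│ │↱ ↓│           │ │↑│ │
│ ╶─┴─┤ ╷ └─┬───┐ ┌───┴─┘ │ │
│↳ → ↓│↑│↳ ↓│↱ ↓│ │↱ → → ↑│ │
│ ┌─╴ │ ├─┐ │ ╷ │ │ ┌─────┘ │
│ │↓ ↲│↑│ │↓│↑│↓│ │↑│       │
│ │ ╶─┘ ╵ │ ╵ │ └─┘ └─╴ ┌─╴ │
│ │↳ → ↑  │↳ ↑│↳ → ↑    │   │
└─┴───────┴───┴─────────┴───┘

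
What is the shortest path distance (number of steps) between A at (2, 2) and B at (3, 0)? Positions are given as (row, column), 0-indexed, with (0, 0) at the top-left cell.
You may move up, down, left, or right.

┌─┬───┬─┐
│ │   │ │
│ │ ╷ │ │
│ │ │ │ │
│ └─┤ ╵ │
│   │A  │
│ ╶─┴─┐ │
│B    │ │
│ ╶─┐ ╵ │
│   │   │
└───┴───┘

Finding path from (2, 2) to (3, 0):
Path: (2,2) → (2,3) → (3,3) → (4,3) → (4,2) → (3,2) → (3,1) → (3,0)
Distance: 7 steps

Solution:

┌─┬───┬─┐
│ │   │ │
│ │ ╷ │ │
│ │ │ │ │
│ └─┤ ╵ │
│   │A ↓│
│ ╶─┴─┐ │
│B ← ↰│↓│
│ ╶─┐ ╵ │
│   │↑ ↲│
└───┴───┘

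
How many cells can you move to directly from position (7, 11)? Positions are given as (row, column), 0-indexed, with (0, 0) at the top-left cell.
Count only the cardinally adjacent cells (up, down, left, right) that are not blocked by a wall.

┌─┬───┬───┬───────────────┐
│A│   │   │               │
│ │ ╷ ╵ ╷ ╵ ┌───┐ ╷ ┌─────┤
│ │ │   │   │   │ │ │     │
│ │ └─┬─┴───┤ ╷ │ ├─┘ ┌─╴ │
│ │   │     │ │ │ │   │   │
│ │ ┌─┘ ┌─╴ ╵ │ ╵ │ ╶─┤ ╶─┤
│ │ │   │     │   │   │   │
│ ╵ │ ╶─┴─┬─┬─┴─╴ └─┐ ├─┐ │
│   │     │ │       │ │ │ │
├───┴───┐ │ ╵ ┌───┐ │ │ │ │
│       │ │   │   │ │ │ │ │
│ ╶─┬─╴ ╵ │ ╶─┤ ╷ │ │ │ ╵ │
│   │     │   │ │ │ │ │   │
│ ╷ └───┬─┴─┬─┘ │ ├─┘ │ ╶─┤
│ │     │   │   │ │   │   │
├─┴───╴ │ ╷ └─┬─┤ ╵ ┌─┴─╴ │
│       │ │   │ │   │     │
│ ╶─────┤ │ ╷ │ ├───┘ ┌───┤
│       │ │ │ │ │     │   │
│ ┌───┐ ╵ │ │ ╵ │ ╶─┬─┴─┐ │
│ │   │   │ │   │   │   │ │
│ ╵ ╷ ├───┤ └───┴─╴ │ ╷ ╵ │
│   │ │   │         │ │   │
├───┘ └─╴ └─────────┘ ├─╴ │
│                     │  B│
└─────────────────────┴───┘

Checking passable neighbors of (7, 11):
Neighbors: (6, 11), (7, 12)
Count: 2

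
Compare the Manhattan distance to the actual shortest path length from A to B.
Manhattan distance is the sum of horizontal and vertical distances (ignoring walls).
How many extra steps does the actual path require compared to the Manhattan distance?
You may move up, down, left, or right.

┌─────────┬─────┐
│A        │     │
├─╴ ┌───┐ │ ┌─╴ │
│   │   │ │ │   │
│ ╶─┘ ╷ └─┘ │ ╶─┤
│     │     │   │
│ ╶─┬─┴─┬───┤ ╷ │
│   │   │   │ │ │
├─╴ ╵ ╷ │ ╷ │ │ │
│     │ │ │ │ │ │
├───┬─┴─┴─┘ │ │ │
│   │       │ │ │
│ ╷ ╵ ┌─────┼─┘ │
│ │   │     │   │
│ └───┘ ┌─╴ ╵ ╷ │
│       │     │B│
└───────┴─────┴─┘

Manhattan distance: |7 - 0| + |7 - 0| = 14
Actual path length: 24
Extra steps: 24 - 14 = 10

Solution:

┌─────────┬─────┐
│A ↓      │↱ → ↓│
├─╴ ┌───┐ │ ┌─╴ │
│↓ ↲│↱ ↓│ │↑│↓ ↲│
│ ╶─┘ ╷ └─┘ │ ╶─┤
│↳ → ↑│↳ → ↑│↳ ↓│
│ ╶─┬─┴─┬───┤ ╷ │
│   │   │   │ │↓│
├─╴ ╵ ╷ │ ╷ │ │ │
│     │ │ │ │ │↓│
├───┬─┴─┴─┘ │ │ │
│   │       │ │↓│
│ ╷ ╵ ┌─────┼─┘ │
│ │   │     │  ↓│
│ └───┘ ┌─╴ ╵ ╷ │
│       │     │B│
└───────┴─────┴─┘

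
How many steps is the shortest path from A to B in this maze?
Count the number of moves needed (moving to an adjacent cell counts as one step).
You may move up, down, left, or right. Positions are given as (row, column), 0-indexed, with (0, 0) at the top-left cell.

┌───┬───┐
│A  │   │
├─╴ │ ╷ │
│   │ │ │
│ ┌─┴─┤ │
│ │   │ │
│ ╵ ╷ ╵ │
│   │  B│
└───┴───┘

Using BFS to find shortest path:
Start: (0, 0), End: (3, 3)
Path found:
(0,0) → (0,1) → (1,1) → (1,0) → (2,0) → (3,0) → (3,1) → (2,1) → (2,2) → (3,2) → (3,3)
Number of steps: 10

Solution:

┌───┬───┐
│A ↓│   │
├─╴ │ ╷ │
│↓ ↲│ │ │
│ ┌─┴─┤ │
│↓│↱ ↓│ │
│ ╵ ╷ ╵ │
│↳ ↑│↳ B│
└───┴───┘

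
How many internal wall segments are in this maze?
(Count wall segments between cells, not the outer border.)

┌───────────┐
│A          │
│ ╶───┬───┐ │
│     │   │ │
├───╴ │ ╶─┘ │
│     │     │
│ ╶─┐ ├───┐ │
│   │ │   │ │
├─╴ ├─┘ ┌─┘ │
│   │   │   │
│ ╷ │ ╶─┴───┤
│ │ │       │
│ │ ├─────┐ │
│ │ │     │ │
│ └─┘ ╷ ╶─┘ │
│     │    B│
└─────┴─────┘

Counting internal wall segments:
Total internal walls: 35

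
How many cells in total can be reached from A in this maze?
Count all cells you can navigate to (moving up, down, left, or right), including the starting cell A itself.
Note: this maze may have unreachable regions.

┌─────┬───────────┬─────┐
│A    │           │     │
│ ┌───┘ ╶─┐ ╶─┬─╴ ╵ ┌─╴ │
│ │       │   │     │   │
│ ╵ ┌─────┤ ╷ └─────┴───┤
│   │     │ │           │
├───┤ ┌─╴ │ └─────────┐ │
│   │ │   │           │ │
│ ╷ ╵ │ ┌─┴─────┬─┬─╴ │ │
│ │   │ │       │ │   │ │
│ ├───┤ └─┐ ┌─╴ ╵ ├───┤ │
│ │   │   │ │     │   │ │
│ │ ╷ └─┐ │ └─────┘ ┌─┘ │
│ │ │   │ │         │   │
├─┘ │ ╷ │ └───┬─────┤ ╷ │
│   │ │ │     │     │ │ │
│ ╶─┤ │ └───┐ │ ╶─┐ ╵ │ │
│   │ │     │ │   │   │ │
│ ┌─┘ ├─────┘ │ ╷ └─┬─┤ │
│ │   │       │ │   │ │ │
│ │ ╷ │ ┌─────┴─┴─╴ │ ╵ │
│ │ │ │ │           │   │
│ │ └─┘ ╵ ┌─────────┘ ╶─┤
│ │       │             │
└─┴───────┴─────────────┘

Using BFS/flood-fill to find all reachable cells from A:
Maze size: 12 × 12 = 144 total cells
16 cell(s) are walled off and cannot be reached from A.
Reachable cells: 128

Reachable region (· marks reachable cells):

┌─────┬───────────┬─────┐
│A · ·│· · · · · ·│· · ·│
│ ┌───┘ ╶─┐ ╶─┬─╴ ╵ ┌─╴ │
│·│· · · ·│· ·│· · ·│· ·│
│ ╵ ┌─────┤ ╷ └─────┴───┤
│· ·│· · ·│·│· · · · · ·│
├───┤ ┌─╴ │ └─────────┐ │
│· ·│·│· ·│· · · · · ·│·│
│ ╷ ╵ │ ┌─┴─────┬─┬─╴ │ │
│·│· ·│·│       │ │· ·│·│
│ ├───┤ └─┐ ┌─╴ ╵ ├───┤ │
│·│· ·│· ·│ │     │   │·│
│ │ ╷ └─┐ │ └─────┘ ┌─┘ │
│·│·│· ·│·│         │· ·│
├─┘ │ ╷ │ └───┬─────┤ ╷ │
│· ·│·│·│· · ·│· · ·│·│·│
│ ╶─┤ │ └───┐ │ ╶─┐ ╵ │ │
│· ·│·│· · ·│·│· ·│· ·│·│
│ ┌─┘ ├─────┘ │ ╷ └─┬─┤ │
│·│· ·│· · · ·│·│· ·│·│·│
│ │ ╷ │ ┌─────┴─┴─╴ │ ╵ │
│·│·│·│·│· · · · · ·│· ·│
│ │ └─┘ ╵ ┌─────────┘ ╶─┤
│·│· · · ·│· · · · · · ·│
└─┴───────┴─────────────┘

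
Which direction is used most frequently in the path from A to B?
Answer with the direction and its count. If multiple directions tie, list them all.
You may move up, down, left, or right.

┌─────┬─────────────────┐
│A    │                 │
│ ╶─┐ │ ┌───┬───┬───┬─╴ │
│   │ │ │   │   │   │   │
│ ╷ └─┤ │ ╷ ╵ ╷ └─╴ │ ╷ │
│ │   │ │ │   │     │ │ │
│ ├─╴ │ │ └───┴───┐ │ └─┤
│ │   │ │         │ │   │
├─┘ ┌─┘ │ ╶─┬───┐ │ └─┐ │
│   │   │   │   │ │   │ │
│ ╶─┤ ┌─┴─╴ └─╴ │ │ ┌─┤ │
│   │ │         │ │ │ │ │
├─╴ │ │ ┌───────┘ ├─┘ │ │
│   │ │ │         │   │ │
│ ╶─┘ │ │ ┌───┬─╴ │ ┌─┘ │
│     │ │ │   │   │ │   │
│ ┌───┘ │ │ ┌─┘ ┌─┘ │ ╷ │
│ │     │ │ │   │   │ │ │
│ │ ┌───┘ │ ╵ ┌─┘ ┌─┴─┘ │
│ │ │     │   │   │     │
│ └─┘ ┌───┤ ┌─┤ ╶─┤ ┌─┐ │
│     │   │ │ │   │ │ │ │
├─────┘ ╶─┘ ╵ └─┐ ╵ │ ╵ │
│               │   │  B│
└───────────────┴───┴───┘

Directions: down, right, down, right, down, left, down, left, down, right, down, left, down, right, right, up, up, up, right, up, up, up, up, right, right, right, right, right, right, right, right, down, left, down, down, right, down, down, down, down, down, down, down, down
Counts: {'down': 18, 'right': 15, 'left': 4, 'up': 7}
Most common: down (18 times)

Solution:

┌─────┬─────────────────┐
│A    │↱ → → → → → → → ↓│
│ ╶─┐ │ ┌───┬───┬───┬─╴ │
│↳ ↓│ │↑│   │   │   │↓ ↲│
│ ╷ └─┤ │ ╷ ╵ ╷ └─╴ │ ╷ │
│ │↳ ↓│↑│ │   │     │↓│ │
│ ├─╴ │ │ └───┴───┐ │ └─┤
│ │↓ ↲│↑│         │ │↳ ↓│
├─┘ ┌─┘ │ ╶─┬───┐ │ └─┐ │
│↓ ↲│↱ ↑│   │   │ │   │↓│
│ ╶─┤ ┌─┴─╴ └─╴ │ │ ┌─┤ │
│↳ ↓│↑│         │ │ │ │↓│
├─╴ │ │ ┌───────┘ ├─┘ │ │
│↓ ↲│↑│ │         │   │↓│
│ ╶─┘ │ │ ┌───┬─╴ │ ┌─┘ │
│↳ → ↑│ │ │   │   │ │  ↓│
│ ┌───┘ │ │ ┌─┘ ┌─┘ │ ╷ │
│ │     │ │ │   │   │ │↓│
│ │ ┌───┘ │ ╵ ┌─┘ ┌─┴─┘ │
│ │ │     │   │   │    ↓│
│ └─┘ ┌───┤ ┌─┤ ╶─┤ ┌─┐ │
│     │   │ │ │   │ │ │↓│
├─────┘ ╶─┘ ╵ └─┐ ╵ │ ╵ │
│               │   │  B│
└───────────────┴───┴───┘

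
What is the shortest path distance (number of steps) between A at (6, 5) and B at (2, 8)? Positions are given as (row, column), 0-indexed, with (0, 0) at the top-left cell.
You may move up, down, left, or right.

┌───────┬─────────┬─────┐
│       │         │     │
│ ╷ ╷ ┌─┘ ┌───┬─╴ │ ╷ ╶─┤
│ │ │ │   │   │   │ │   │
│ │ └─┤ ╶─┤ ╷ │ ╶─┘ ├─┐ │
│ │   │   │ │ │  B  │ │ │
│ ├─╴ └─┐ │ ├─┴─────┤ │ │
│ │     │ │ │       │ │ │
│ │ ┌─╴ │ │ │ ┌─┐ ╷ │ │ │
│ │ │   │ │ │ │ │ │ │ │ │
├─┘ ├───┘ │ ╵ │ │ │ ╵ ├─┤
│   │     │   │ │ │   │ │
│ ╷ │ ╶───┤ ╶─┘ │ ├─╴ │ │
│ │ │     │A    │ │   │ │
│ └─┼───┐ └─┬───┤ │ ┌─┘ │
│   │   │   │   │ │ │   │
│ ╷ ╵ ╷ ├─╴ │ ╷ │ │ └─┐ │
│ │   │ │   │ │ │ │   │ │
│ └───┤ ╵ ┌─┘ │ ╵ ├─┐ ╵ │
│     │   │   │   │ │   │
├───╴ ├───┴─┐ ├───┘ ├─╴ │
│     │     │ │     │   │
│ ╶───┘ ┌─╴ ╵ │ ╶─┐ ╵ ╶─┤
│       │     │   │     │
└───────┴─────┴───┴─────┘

Finding path from (6, 5) to (2, 8):
Path: (6,5) → (5,5) → (5,6) → (4,6) → (3,6) → (3,7) → (3,8) → (4,8) → (5,8) → (6,8) → (7,8) → (8,8) → (9,8) → (9,7) → (8,7) → (7,7) → (7,6) → (8,6) → (9,6) → (10,6) → (11,6) → (11,5) → (10,5) → (10,4) → (10,3) → (11,3) → (11,2) → (11,1) → (11,0) → (10,0) → (10,1) → (10,2) → (9,2) → (9,1) → (9,0) → (8,0) → (7,0) → (7,1) → (8,1) → (8,2) → (7,2) → (7,3) → (8,3) → (9,3) → (9,4) → (8,4) → (8,5) → (7,5) → (7,4) → (6,4) → (6,3) → (6,2) → (5,2) → (5,3) → (5,4) → (4,4) → (3,4) → (2,4) → (2,3) → (1,3) → (1,4) → (0,4) → (0,5) → (0,6) → (0,7) → (0,8) → (1,8) → (1,7) → (2,7) → (2,8)
Distance: 69 steps

Solution:

┌───────┬─────────┬─────┐
│       │↱ → → → ↓│     │
│ ╷ ╷ ┌─┘ ┌───┬─╴ │ ╷ ╶─┤
│ │ │ │↱ ↑│   │↓ ↲│ │   │
│ │ └─┤ ╶─┤ ╷ │ ╶─┘ ├─┐ │
│ │   │↑ ↰│ │ │↳ B  │ │ │
│ ├─╴ └─┐ │ ├─┴─────┤ │ │
│ │     │↑│ │↱ → ↓  │ │ │
│ │ ┌─╴ │ │ │ ┌─┐ ╷ │ │ │
│ │ │   │↑│ │↑│ │↓│ │ │ │
├─┘ ├───┘ │ ╵ │ │ │ ╵ ├─┤
│   │↱ → ↑│↱ ↑│ │↓│   │ │
│ ╷ │ ╶───┤ ╶─┘ │ ├─╴ │ │
│ │ │↑ ← ↰│A    │↓│   │ │
│ └─┼───┐ └─┬───┤ │ ┌─┘ │
│↱ ↓│↱ ↓│↑ ↰│↓ ↰│↓│ │   │
│ ╷ ╵ ╷ ├─╴ │ ╷ │ │ └─┐ │
│↑│↳ ↑│↓│↱ ↑│↓│↑│↓│   │ │
│ └───┤ ╵ ┌─┘ │ ╵ ├─┐ ╵ │
│↑ ← ↰│↳ ↑│  ↓│↑ ↲│ │   │
├───╴ ├───┴─┐ ├───┘ ├─╴ │
│↱ → ↑│↓ ← ↰│↓│     │   │
│ ╶───┘ ┌─╴ ╵ │ ╶─┐ ╵ ╶─┤
│↑ ← ← ↲│  ↑ ↲│   │     │
└───────┴─────┴───┴─────┘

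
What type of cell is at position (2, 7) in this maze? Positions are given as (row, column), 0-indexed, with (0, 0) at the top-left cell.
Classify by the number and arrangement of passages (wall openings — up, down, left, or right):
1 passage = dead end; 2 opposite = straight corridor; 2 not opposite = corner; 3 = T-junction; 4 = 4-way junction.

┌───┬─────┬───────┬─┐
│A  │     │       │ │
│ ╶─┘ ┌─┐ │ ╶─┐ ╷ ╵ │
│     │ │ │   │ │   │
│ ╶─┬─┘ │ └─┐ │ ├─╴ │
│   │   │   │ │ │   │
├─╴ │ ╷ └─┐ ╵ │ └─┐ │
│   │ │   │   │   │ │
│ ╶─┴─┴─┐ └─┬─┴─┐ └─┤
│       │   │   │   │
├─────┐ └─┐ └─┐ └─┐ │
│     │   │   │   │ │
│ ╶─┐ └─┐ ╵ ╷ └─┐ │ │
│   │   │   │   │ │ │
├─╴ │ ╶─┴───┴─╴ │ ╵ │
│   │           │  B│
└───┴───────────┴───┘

Checking cell at (2, 7):
Number of passages: 2
Cell type: straight corridor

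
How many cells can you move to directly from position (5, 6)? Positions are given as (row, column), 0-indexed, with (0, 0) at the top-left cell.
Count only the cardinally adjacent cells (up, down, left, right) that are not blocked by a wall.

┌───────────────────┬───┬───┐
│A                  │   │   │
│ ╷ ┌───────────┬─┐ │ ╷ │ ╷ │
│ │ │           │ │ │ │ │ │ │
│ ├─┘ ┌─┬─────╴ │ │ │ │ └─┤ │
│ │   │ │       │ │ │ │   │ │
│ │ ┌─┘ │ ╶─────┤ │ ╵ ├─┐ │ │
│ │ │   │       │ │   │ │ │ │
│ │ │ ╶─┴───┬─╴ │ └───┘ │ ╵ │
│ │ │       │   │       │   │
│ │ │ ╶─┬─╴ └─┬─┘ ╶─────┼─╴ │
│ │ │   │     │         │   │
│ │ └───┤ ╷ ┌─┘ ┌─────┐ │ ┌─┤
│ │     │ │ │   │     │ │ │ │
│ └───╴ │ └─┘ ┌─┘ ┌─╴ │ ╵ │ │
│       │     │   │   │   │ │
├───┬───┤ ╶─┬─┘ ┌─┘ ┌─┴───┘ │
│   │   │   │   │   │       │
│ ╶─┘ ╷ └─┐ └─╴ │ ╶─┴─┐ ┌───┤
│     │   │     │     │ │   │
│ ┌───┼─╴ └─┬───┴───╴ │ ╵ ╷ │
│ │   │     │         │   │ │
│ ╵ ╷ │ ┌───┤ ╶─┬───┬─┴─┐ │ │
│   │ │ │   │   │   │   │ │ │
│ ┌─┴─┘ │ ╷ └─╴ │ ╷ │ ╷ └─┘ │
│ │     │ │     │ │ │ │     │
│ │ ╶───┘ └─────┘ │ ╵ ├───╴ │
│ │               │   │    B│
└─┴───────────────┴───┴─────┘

Checking passable neighbors of (5, 6):
Neighbors: (5, 5)
Count: 1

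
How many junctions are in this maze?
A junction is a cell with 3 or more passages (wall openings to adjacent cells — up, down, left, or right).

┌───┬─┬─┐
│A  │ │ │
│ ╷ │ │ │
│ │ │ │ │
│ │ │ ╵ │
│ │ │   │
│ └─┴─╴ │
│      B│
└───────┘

Checking each cell for number of passages:

Junctions found (3+ passages):
  (2, 3): 3 passages
Total junctions: 1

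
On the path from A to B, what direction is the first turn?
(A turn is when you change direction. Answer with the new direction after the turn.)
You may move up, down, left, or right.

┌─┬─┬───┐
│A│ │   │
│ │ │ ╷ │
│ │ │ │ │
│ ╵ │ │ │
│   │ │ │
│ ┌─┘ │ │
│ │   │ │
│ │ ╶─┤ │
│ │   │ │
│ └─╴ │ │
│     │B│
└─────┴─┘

Directions: down, down, down, down, down, right, right, up, left, up, right, up, up, up, right, down, down, down, down, down
First turn direction: right

Solution:

┌─┬─┬───┐
│A│ │↱ ↓│
│ │ │ ╷ │
│↓│ │↑│↓│
│ ╵ │ │ │
│↓  │↑│↓│
│ ┌─┘ │ │
│↓│↱ ↑│↓│
│ │ ╶─┤ │
│↓│↑ ↰│↓│
│ └─╴ │ │
│↳ → ↑│B│
└─────┴─┘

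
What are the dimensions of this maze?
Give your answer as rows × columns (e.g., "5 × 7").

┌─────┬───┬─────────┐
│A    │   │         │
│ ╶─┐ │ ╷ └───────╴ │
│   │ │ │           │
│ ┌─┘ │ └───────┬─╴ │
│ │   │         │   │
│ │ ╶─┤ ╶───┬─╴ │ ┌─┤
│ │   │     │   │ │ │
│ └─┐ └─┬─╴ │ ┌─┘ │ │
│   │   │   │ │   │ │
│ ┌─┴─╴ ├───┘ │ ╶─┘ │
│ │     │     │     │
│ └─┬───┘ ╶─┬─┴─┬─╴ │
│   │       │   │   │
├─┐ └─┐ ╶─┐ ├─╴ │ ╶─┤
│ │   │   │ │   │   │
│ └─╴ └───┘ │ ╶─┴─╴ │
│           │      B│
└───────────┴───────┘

Counting the maze dimensions:
Rows (vertical): 9
Columns (horizontal): 10
Dimensions: 9 × 10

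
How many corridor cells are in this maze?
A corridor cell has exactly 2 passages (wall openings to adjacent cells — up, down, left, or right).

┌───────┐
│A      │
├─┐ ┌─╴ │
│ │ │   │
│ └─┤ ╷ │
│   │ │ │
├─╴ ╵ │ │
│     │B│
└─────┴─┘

Counting cells with exactly 2 passages:
Total corridor cells: 8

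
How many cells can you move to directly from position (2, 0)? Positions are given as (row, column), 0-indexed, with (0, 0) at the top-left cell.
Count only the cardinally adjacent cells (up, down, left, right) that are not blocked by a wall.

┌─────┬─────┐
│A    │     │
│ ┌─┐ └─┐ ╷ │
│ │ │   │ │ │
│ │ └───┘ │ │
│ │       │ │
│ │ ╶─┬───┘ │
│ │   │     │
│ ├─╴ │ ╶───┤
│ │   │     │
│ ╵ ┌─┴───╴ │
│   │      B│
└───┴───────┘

Checking passable neighbors of (2, 0):
Neighbors: (1, 0), (3, 0)
Count: 2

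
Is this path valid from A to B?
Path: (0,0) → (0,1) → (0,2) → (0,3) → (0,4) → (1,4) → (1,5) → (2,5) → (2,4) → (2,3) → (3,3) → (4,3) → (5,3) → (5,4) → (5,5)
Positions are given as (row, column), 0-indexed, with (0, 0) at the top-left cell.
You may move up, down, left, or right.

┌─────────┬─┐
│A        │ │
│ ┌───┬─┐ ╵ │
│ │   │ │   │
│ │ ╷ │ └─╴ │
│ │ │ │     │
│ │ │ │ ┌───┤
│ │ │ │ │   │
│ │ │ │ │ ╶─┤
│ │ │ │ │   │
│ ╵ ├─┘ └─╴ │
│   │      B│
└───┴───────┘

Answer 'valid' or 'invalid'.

Checking path validity:
Result: All consecutive moves are passable.

valid

Correct solution:

┌─────────┬─┐
│A → → → ↓│ │
│ ┌───┬─┐ ╵ │
│ │   │ │↳ ↓│
│ │ ╷ │ └─╴ │
│ │ │ │↓ ← ↲│
│ │ │ │ ┌───┤
│ │ │ │↓│   │
│ │ │ │ │ ╶─┤
│ │ │ │↓│   │
│ ╵ ├─┘ └─╴ │
│   │  ↳ → B│
└───┴───────┘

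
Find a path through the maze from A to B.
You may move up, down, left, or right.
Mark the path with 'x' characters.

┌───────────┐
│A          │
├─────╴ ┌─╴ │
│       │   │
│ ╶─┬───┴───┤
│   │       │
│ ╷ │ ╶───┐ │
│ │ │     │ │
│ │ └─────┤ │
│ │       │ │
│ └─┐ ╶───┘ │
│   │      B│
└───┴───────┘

Finding the shortest path through the maze:
Path length: 16 steps
Directions: right → right → right → down → left → left → left → down → right → down → down → right → down → right → right → right

Solution:

┌───────────┐
│A x x x    │
├─────╴ ┌─╴ │
│x x x x│   │
│ ╶─┬───┴───┤
│x x│       │
│ ╷ │ ╶───┐ │
│ │x│     │ │
│ │ └─────┤ │
│ │x x    │ │
│ └─┐ ╶───┘ │
│   │x x x B│
└───┴───────┘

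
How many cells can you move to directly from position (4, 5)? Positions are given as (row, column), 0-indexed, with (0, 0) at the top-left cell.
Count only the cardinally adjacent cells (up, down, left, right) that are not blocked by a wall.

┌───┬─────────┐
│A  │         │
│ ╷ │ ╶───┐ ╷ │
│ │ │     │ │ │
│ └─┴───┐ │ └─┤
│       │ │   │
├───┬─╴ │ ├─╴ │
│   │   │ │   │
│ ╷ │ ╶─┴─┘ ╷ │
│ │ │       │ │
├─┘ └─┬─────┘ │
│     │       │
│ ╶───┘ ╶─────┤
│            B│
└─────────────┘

Checking passable neighbors of (4, 5):
Neighbors: (3, 5), (4, 4)
Count: 2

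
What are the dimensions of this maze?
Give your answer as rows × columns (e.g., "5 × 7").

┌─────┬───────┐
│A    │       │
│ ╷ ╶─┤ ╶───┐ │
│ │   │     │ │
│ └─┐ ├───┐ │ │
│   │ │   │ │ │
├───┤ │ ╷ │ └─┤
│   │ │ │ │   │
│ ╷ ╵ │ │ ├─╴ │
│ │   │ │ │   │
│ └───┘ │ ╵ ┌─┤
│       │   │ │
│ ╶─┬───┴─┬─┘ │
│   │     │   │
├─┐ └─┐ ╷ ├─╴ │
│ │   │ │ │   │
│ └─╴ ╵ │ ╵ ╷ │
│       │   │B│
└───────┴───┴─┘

Counting the maze dimensions:
Rows (vertical): 9
Columns (horizontal): 7
Dimensions: 9 × 7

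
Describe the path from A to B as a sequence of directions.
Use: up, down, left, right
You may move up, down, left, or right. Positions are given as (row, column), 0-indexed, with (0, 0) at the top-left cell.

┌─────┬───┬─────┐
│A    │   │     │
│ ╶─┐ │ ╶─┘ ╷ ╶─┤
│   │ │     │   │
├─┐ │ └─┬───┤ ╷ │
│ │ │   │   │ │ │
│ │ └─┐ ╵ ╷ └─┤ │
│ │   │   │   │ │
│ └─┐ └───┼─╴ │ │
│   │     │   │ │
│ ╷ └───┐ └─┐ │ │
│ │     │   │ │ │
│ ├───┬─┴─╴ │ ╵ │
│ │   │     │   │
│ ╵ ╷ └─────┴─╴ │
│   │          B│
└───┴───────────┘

Finding the path and converting it to directions:
Path through cells: (0,0) → (0,1) → (0,2) → (1,2) → (2,2) → (2,3) → (3,3) → (3,4) → (2,4) → (2,5) → (3,5) → (3,6) → (4,6) → (5,6) → (6,6) → (6,7) → (7,7)
Directions: right, right, down, down, right, down, right, up, right, down, right, down, down, down, right, down

Solution:

┌─────┬───┬─────┐
│A → ↓│   │     │
│ ╶─┐ │ ╶─┘ ╷ ╶─┤
│   │↓│     │   │
├─┐ │ └─┬───┤ ╷ │
│ │ │↳ ↓│↱ ↓│ │ │
│ │ └─┐ ╵ ╷ └─┤ │
│ │   │↳ ↑│↳ ↓│ │
│ └─┐ └───┼─╴ │ │
│   │     │  ↓│ │
│ ╷ └───┐ └─┐ │ │
│ │     │   │↓│ │
│ ├───┬─┴─╴ │ ╵ │
│ │   │     │↳ ↓│
│ ╵ ╷ └─────┴─╴ │
│   │          B│
└───┴───────────┘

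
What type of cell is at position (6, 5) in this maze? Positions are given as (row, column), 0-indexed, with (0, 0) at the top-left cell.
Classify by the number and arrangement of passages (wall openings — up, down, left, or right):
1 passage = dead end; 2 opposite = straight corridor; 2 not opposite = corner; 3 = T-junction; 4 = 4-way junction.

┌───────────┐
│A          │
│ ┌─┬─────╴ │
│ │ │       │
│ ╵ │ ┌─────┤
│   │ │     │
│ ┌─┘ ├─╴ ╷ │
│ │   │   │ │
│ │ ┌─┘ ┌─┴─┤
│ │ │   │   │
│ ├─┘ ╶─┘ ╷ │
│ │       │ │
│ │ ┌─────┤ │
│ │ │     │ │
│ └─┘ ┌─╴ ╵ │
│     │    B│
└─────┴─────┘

Checking cell at (6, 5):
Number of passages: 2
Cell type: straight corridor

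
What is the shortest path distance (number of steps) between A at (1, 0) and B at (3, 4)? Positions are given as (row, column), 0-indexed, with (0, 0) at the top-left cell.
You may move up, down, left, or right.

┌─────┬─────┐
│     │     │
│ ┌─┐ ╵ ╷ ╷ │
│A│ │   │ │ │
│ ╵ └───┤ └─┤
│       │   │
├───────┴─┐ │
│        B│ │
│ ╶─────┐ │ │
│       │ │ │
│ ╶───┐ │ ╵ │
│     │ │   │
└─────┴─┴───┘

Finding path from (1, 0) to (3, 4):
Path: (1,0) → (0,0) → (0,1) → (0,2) → (1,2) → (1,3) → (0,3) → (0,4) → (1,4) → (2,4) → (2,5) → (3,5) → (4,5) → (5,5) → (5,4) → (4,4) → (3,4)
Distance: 16 steps

Solution:

┌─────┬─────┐
│↱ → ↓│↱ ↓  │
│ ┌─┐ ╵ ╷ ╷ │
│A│ │↳ ↑│↓│ │
│ ╵ └───┤ └─┤
│       │↳ ↓│
├───────┴─┐ │
│        B│↓│
│ ╶─────┐ │ │
│       │↑│↓│
│ ╶───┐ │ ╵ │
│     │ │↑ ↲│
└─────┴─┴───┘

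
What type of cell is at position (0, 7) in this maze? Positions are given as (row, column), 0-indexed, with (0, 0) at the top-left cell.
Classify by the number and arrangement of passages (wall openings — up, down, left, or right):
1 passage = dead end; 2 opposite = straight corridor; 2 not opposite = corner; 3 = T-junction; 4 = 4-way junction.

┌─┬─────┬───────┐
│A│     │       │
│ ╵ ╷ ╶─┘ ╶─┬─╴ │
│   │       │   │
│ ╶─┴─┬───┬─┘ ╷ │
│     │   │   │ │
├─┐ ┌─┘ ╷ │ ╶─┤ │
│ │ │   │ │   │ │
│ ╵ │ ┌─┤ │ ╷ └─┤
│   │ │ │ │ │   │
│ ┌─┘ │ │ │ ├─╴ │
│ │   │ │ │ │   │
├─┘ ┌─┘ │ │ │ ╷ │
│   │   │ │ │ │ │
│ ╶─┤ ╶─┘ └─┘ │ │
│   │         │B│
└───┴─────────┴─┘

Checking cell at (0, 7):
Number of passages: 2
Cell type: corner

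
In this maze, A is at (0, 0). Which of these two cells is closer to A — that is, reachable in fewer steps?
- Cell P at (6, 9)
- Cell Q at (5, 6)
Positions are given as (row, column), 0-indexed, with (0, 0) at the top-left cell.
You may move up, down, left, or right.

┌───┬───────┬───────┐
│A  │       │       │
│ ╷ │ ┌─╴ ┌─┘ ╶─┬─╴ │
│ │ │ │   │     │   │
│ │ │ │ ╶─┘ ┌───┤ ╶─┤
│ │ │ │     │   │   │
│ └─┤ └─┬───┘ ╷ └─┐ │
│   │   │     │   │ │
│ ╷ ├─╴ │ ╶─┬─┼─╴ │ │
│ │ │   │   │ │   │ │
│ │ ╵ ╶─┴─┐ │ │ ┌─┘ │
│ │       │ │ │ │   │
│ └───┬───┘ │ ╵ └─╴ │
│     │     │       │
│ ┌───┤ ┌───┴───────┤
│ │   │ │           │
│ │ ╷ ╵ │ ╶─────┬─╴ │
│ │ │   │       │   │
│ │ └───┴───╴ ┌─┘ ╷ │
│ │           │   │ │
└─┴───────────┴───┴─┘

Shortest path A → P at (6, 9): 35 steps
Shortest path A → Q at (5, 6): 39 steps

P is closer (35 steps vs 39 steps).

Path to P:

┌───┬───────┬───────┐
│A  │↱ → ↓  │↱ → → ↓│
│ ╷ │ ┌─╴ ┌─┘ ╶─┬─╴ │
│↓│ │↑│↓ ↲│↱ ↑  │↓ ↲│
│ │ │ │ ╶─┘ ┌───┤ ╶─┤
│↓│ │↑│↳ → ↑│   │↳ ↓│
│ └─┤ └─┬───┘ ╷ └─┐ │
│↳ ↓│↑ ↰│     │   │↓│
│ ╷ ├─╴ │ ╶─┬─┼─╴ │ │
│ │↓│↱ ↑│   │ │   │↓│
│ │ ╵ ╶─┴─┐ │ │ ┌─┘ │
│ │↳ ↑    │ │ │ │  ↓│
│ └───┬───┘ │ ╵ └─╴ │
│     │     │      P│
│ ┌───┤ ┌───┴───────┤
│ │   │ │           │
│ │ ╷ ╵ │ ╶─────┬─╴ │
│ │ │   │       │   │
│ │ └───┴───╴ ┌─┘ ╷ │
│ │           │   │ │
└─┴───────────┴───┴─┘

Path to Q:

┌───┬───────┬───────┐
│A  │↱ → ↓  │↱ → → ↓│
│ ╷ │ ┌─╴ ┌─┘ ╶─┬─╴ │
│↓│ │↑│↓ ↲│↱ ↑  │↓ ↲│
│ │ │ │ ╶─┘ ┌───┤ ╶─┤
│↓│ │↑│↳ → ↑│   │↳ ↓│
│ └─┤ └─┬───┘ ╷ └─┐ │
│↳ ↓│↑ ↰│     │   │↓│
│ ╷ ├─╴ │ ╶─┬─┼─╴ │ │
│ │↓│↱ ↑│   │ │   │↓│
│ │ ╵ ╶─┴─┐ │ │ ┌─┘ │
│ │↳ ↑    │ │Q│ │  ↓│
│ └───┬───┘ │ ╵ └─╴ │
│     │     │↑ ← ← ↲│
│ ┌───┤ ┌───┴───────┤
│ │   │ │           │
│ │ ╷ ╵ │ ╶─────┬─╴ │
│ │ │   │       │   │
│ │ └───┴───╴ ┌─┘ ╷ │
│ │           │   │ │
└─┴───────────┴───┴─┘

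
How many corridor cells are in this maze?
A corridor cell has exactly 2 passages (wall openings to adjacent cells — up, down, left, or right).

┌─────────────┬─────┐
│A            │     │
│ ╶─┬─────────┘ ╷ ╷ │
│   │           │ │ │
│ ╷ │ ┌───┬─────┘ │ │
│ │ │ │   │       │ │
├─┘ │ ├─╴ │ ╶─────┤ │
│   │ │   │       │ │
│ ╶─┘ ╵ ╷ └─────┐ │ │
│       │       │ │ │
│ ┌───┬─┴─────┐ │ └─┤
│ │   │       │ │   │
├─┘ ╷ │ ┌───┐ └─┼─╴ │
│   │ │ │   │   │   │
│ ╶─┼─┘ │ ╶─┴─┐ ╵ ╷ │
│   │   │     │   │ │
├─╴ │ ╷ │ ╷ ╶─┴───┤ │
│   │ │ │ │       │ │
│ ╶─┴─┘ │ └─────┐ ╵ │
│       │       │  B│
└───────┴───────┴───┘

Counting cells with exactly 2 passages:
Total corridor cells: 80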